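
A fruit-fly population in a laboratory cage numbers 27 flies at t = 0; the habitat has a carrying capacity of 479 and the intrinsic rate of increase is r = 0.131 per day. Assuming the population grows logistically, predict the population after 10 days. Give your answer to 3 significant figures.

86.8 flies

A = (K − N₀)/N₀ = (479 − 27)/27 = 16.741.
N(t) = K/(1 + A·e^(−rt)) = 479/(1 + 16.741×e^(−0.131×10)).
e^(−1.31) = 0.26982; denominator = 1 + 16.741×0.26982 = 5.517.
N = 479/5.517 = 86.8227.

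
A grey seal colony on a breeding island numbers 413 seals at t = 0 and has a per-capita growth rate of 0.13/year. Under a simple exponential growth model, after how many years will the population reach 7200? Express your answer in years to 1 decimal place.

22.0 years

Set N₀·e^(rt) = 7200: e^(0.13·t) = 7200/413 = 17.433.
0.13·t = ln(17.433) = 2.8584, so t = 2.8584/0.13 = 21.988.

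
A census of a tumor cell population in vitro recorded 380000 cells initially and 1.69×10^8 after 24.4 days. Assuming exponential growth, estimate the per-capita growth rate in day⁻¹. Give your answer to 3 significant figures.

0.250 per day

From N(t) = N₀·e^(rt): e^(r·24.4) = 1.69×10^8/380000 = 444.74.
r·24.4 = ln(444.74) = 6.0975, so r = 6.0975/24.4 = 0.2499.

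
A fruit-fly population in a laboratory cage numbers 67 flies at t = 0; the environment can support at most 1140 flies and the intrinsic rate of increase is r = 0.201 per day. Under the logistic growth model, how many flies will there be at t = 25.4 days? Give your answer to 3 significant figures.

A = (K − N₀)/N₀ = (1140 − 67)/67 = 16.015.
N(t) = K/(1 + A·e^(−rt)) = 1140/(1 + 16.015×e^(−0.201×25.4)).
e^(−5.105) = 0.0060639; denominator = 1 + 16.015×0.0060639 = 1.0971.
N = 1140/1.0971 = 1039.09.

1040 flies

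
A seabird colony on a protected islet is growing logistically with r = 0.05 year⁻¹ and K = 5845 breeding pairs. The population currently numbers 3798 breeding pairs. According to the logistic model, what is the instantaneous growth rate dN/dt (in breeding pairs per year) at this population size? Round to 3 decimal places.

dN/dt = rN(1 − N/K) = 0.05 × 3798 × (1 − 3798/5845).
1 − 3798/5845 = 0.35021; dN/dt = 0.05 × 3798 × 0.35021 = 66.506.

66.506 breeding pairs per year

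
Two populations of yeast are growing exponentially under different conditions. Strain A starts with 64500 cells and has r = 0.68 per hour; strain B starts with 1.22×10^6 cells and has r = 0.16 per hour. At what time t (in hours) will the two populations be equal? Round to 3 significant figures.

Set 64500·e^(0.68t) = 1.22×10^6·e^(0.16t).
e^((0.68 − 0.16)t) = 1.22×10^6/64500 → e^(0.52·t) = 18.915.
0.52·t = ln(18.915) = 2.9399, so t = 2.9399/0.52 = 5.6537.

5.65 hours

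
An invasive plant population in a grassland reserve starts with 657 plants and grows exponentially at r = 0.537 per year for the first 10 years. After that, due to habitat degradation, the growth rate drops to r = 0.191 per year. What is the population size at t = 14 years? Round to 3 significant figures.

303000 plants

Phase 1: N(10) = 657·e^(0.537×10) = 657·e^5.37 = 141165.
Phase 2 runs for 14 − 10 = 4 years at r = 0.191.
N(14) = 141165·e^(0.191×4) = 141165·e^0.764 = 303059.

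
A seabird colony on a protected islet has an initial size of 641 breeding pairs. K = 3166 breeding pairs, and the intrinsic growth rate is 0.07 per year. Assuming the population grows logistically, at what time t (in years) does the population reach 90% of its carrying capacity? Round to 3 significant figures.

51.0 years

A = (K − N₀)/N₀ = (3166 − 641)/641 = 3.9392.
Solve 3166/(1 + 3.9392·e^(−0.07t)) = 2849.4: 1 + 3.9392·e^(−0.07t) = 1.1111, so e^(−0.07t) = 0.0282068.
−0.07·t = ln(0.0282068) = -3.5682, so t = 3.5682/0.07 = 50.974.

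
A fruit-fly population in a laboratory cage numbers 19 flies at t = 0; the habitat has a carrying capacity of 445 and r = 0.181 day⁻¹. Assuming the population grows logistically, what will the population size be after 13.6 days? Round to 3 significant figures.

A = (K − N₀)/N₀ = (445 − 19)/19 = 22.421.
N(t) = K/(1 + A·e^(−rt)) = 445/(1 + 22.421×e^(−0.181×13.6)).
e^(−2.462) = 0.085298; denominator = 1 + 22.421×0.085298 = 2.9125.
N = 445/2.9125 = 152.791.

153 flies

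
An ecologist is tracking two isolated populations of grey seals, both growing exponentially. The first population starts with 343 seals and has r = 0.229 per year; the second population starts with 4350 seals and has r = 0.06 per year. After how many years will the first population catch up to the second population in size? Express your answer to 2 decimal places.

15.03 years

Set 343·e^(0.229t) = 4350·e^(0.06t).
e^((0.229 − 0.06)t) = 4350/343 → e^(0.169·t) = 12.682.
0.169·t = ln(12.682) = 2.5402, so t = 2.5402/0.169 = 15.031.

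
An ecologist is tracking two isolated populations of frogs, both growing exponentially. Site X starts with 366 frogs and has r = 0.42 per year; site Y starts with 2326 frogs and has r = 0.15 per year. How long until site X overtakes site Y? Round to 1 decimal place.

Set 366·e^(0.42t) = 2326·e^(0.15t).
e^((0.42 − 0.15)t) = 2326/366 → e^(0.27·t) = 6.3552.
0.27·t = ln(6.3552) = 1.8493, so t = 1.8493/0.27 = 6.8492.

6.8 years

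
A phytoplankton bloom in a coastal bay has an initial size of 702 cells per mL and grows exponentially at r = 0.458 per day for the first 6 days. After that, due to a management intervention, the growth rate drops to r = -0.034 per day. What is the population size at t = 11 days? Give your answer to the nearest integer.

Phase 1: N(6) = 702·e^(0.458×6) = 702·e^2.748 = 10959.2.
Phase 2 runs for 11 − 6 = 5 days at r = -0.034.
N(11) = 10959.2·e^(-0.034×5) = 10959.2·e^-0.17 = 9245.88.

9246 cells per mL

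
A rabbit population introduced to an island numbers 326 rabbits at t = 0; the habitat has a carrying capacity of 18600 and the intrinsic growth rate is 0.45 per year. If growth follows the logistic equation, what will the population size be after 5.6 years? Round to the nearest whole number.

A = (K − N₀)/N₀ = (18600 − 326)/326 = 56.055.
N(t) = K/(1 + A·e^(−rt)) = 18600/(1 + 56.055×e^(−0.45×5.6)).
e^(−2.52) = 0.08046; denominator = 1 + 56.055×0.08046 = 5.5102.
N = 18600/5.5102 = 3375.57.

3376 rabbits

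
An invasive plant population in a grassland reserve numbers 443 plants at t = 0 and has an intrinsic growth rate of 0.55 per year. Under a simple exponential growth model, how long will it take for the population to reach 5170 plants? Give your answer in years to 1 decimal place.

Set N₀·e^(rt) = 5170: e^(0.55·t) = 5170/443 = 11.67.
0.55·t = ln(11.67) = 2.4571, so t = 2.4571/0.55 = 4.4674.

4.5 years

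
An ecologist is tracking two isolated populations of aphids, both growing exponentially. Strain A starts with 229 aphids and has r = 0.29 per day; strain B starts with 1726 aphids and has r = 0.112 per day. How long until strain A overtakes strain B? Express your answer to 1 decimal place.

Set 229·e^(0.29t) = 1726·e^(0.112t).
e^((0.29 − 0.112)t) = 1726/229 → e^(0.178·t) = 7.5371.
0.178·t = ln(7.5371) = 2.0198, so t = 2.0198/0.178 = 11.347.

11.3 days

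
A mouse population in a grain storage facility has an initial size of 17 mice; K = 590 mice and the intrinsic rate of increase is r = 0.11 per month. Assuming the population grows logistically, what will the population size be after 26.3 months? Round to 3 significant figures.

A = (K − N₀)/N₀ = (590 − 17)/17 = 33.706.
N(t) = K/(1 + A·e^(−rt)) = 590/(1 + 33.706×e^(−0.11×26.3)).
e^(−2.893) = 0.05541; denominator = 1 + 33.706×0.05541 = 2.8676.
N = 590/2.8676 = 205.745.

206 mice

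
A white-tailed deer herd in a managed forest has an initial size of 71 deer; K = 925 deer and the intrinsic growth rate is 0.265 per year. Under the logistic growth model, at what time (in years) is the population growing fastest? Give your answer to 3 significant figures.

9.39 years

Logistic growth is fastest at N = K/2 = 462.5.
A = (K − N₀)/N₀ = 12.028. Set K/(1 + A·e^(−rt)) = K/2 → A·e^(−rt) = 1.
e^(−0.265t) = 1/12.028 = 0.0831382, so t = ln(12.028)/0.265 = 2.4873/0.265 = 9.3859.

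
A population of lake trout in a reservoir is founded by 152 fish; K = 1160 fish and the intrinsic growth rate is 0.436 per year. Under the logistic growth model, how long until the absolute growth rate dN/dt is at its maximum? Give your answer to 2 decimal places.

4.34 years

Logistic growth is fastest at N = K/2 = 580.
A = (K − N₀)/N₀ = 6.6316. Set K/(1 + A·e^(−rt)) = K/2 → A·e^(−rt) = 1.
e^(−0.436t) = 1/6.6316 = 0.150794, so t = ln(6.6316)/0.436 = 1.8918/0.436 = 4.3391.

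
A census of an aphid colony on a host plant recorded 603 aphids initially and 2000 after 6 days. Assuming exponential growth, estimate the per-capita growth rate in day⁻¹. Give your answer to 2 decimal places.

0.20 per day

From N(t) = N₀·e^(rt): e^(r·6) = 2000/603 = 3.3167.
r·6 = ln(3.3167) = 1.199, so r = 1.199/6 = 0.19983.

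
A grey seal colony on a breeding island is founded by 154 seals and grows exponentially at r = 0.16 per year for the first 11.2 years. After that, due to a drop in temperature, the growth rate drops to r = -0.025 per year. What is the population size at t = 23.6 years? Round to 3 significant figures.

678 seals

Phase 1: N(11.2) = 154·e^(0.16×11.2) = 154·e^1.792 = 924.222.
Phase 2 runs for 23.6 − 11.2 = 12.4 years at r = -0.025.
N(23.6) = 924.222·e^(-0.025×12.4) = 924.222·e^-0.31 = 677.868.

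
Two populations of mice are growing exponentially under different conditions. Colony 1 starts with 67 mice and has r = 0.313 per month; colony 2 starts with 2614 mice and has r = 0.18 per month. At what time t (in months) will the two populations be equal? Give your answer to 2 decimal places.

Set 67·e^(0.313t) = 2614·e^(0.18t).
e^((0.313 − 0.18)t) = 2614/67 → e^(0.133·t) = 39.015.
0.133·t = ln(39.015) = 3.6639, so t = 3.6639/0.133 = 27.548.

27.55 months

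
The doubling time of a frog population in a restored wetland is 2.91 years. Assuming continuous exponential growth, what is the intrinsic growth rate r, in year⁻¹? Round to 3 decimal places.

r = ln(2)/t_d = 0.6931/2.91 = 0.23819.

0.238 per year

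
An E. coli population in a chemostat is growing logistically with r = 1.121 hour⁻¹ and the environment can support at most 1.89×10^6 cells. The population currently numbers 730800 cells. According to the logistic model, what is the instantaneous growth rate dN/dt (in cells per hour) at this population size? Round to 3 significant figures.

502000 cells per hour

dN/dt = rN(1 − N/K) = 1.121 × 730800 × (1 − 730800/1.89×10^6).
1 − 730800/1.89×10^6 = 0.61333; dN/dt = 1.121 × 730800 × 0.61333 = 5.02459×10^5.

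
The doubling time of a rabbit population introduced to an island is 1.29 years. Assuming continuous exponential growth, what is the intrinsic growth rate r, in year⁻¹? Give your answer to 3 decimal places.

0.537 per year

r = ln(2)/t_d = 0.6931/1.29 = 0.53732.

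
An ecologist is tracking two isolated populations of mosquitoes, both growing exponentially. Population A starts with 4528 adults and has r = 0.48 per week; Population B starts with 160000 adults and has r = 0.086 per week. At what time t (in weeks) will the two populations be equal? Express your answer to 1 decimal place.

9.0 weeks

Set 4528·e^(0.48t) = 160000·e^(0.086t).
e^((0.48 − 0.086)t) = 160000/4528 → e^(0.394·t) = 35.336.
0.394·t = ln(35.336) = 3.5649, so t = 3.5649/0.394 = 9.048.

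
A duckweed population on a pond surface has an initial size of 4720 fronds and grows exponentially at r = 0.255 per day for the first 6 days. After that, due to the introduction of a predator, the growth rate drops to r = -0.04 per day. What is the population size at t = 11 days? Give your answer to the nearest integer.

Phase 1: N(6) = 4720·e^(0.255×6) = 4720·e^1.53 = 21797.8.
Phase 2 runs for 11 − 6 = 5 days at r = -0.04.
N(11) = 21797.8·e^(-0.04×5) = 21797.8·e^-0.2 = 17846.5.

17847 fronds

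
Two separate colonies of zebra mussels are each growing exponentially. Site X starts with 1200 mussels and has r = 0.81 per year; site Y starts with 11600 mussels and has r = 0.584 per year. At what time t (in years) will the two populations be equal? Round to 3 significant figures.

Set 1200·e^(0.81t) = 11600·e^(0.584t).
e^((0.81 − 0.584)t) = 11600/1200 → e^(0.226·t) = 9.6667.
0.226·t = ln(9.6667) = 2.2687, so t = 2.2687/0.226 = 10.038.

10.0 years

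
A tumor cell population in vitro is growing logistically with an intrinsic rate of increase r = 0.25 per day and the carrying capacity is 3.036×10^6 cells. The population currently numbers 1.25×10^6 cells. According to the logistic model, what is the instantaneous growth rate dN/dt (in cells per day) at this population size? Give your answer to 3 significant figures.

dN/dt = rN(1 − N/K) = 0.25 × 1.25×10^6 × (1 − 1.25×10^6/3.036×10^6).
1 − 1.25×10^6/3.036×10^6 = 0.58827; dN/dt = 0.25 × 1.25×10^6 × 0.58827 = 1.83836×10^5.

184000 cells per day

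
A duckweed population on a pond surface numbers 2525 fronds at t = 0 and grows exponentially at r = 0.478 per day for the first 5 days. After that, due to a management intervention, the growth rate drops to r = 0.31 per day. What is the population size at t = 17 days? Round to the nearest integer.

1137105 fronds

Phase 1: N(5) = 2525·e^(0.478×5) = 2525·e^2.39 = 27556.6.
Phase 2 runs for 17 − 5 = 12 days at r = 0.31.
N(17) = 27556.6·e^(0.31×12) = 27556.6·e^3.72 = 1.137105×10^6.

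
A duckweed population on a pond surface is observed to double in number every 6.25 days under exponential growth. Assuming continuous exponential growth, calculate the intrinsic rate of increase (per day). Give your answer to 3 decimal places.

r = ln(2)/t_d = 0.6931/6.25 = 0.1109.

0.111 per day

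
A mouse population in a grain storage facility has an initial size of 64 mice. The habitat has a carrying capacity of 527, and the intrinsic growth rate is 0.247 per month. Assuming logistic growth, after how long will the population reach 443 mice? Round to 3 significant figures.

14.7 months

A = (K − N₀)/N₀ = (527 − 64)/64 = 7.2344.
Solve 527/(1 + 7.2344·e^(−0.247t)) = 443: 1 + 7.2344·e^(−0.247t) = 1.1896, so e^(−0.247t) = 0.0262105.
−0.247·t = ln(0.0262105) = -3.6416, so t = 3.6416/0.247 = 14.743.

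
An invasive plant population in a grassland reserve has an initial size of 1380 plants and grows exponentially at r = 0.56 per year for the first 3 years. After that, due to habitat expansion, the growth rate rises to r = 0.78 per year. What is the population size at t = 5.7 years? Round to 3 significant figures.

Phase 1: N(3) = 1380·e^(0.56×3) = 1380·e^1.68 = 7404.47.
Phase 2 runs for 5.7 − 3 = 2.7 years at r = 0.78.
N(5.7) = 7404.47·e^(0.78×2.7) = 7404.47·e^2.106 = 60830.

60800 plants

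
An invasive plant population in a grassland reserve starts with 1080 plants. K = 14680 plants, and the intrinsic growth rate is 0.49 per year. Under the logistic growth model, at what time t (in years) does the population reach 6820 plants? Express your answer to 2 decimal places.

A = (K − N₀)/N₀ = (14680 − 1080)/1080 = 12.593.
Solve 14680/(1 + 12.593·e^(−0.49t)) = 6820: 1 + 12.593·e^(−0.49t) = 2.1525, so e^(−0.49t) = 0.0915215.
−0.49·t = ln(0.0915215) = -2.3912, so t = 2.3912/0.49 = 4.88.

4.88 years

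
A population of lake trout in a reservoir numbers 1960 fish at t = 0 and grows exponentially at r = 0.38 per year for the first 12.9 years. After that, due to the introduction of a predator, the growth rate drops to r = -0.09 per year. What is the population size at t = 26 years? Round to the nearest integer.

Phase 1: N(12.9) = 1960·e^(0.38×12.9) = 1960·e^4.902 = 263735.
Phase 2 runs for 26 − 12.9 = 13.1 years at r = -0.09.
N(26) = 263735·e^(-0.09×13.1) = 263735·e^-1.179 = 81121.2.

81121 fish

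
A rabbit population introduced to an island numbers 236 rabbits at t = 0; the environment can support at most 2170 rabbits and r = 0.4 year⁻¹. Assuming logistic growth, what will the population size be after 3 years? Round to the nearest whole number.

A = (K − N₀)/N₀ = (2170 − 236)/236 = 8.1949.
N(t) = K/(1 + A·e^(−rt)) = 2170/(1 + 8.1949×e^(−0.4×3)).
e^(−1.2) = 0.30119; denominator = 1 + 8.1949×0.30119 = 3.4683.
N = 2170/3.4683 = 625.674.

626 rabbits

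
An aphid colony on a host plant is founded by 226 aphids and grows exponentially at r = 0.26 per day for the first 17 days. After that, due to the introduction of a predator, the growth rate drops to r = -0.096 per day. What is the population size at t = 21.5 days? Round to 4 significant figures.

Phase 1: N(17) = 226·e^(0.26×17) = 226·e^4.42 = 18779.8.
Phase 2 runs for 21.5 − 17 = 4.5 days at r = -0.096.
N(21.5) = 18779.8·e^(-0.096×4.5) = 18779.8·e^-0.432 = 12192.

12190 aphids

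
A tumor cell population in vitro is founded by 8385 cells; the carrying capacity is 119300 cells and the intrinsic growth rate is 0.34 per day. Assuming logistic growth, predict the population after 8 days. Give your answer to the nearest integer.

A = (K − N₀)/N₀ = (119300 − 8385)/8385 = 13.228.
N(t) = K/(1 + A·e^(−rt)) = 119300/(1 + 13.228×e^(−0.34×8)).
e^(−2.72) = 0.065875; denominator = 1 + 13.228×0.065875 = 1.8714.
N = 119300/1.8714 = 63749.8.

63750 cells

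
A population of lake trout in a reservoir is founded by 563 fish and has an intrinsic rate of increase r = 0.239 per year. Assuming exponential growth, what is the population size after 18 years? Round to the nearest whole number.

N(t) = N₀·e^(rt) = 563 × e^(0.239×18) = 563 × e^4.302.
e^4.302 ≈ 73.847, so N ≈ 563 × 73.847 = 41576.1.

41576 fish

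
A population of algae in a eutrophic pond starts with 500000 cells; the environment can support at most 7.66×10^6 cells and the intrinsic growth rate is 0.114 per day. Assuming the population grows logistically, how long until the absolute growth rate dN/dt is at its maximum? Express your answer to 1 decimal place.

Logistic growth is fastest at N = K/2 = 3.83×10^6.
A = (K − N₀)/N₀ = 14.32. Set K/(1 + A·e^(−rt)) = K/2 → A·e^(−rt) = 1.
e^(−0.114t) = 1/14.32 = 0.0698324, so t = ln(14.32)/0.114 = 2.6617/0.114 = 23.348.

23.3 days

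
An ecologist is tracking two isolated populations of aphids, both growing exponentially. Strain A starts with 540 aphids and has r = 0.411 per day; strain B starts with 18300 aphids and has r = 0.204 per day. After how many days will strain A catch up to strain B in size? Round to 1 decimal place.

17.0 days

Set 540·e^(0.411t) = 18300·e^(0.204t).
e^((0.411 − 0.204)t) = 18300/540 → e^(0.207·t) = 33.889.
0.207·t = ln(33.889) = 3.5231, so t = 3.5231/0.207 = 17.02.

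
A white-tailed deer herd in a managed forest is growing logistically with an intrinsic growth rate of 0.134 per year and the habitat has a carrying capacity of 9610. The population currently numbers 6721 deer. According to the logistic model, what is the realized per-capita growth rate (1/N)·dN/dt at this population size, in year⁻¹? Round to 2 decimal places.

0.04 per year

(1/N)·dN/dt = r(1 − N/K) = 0.134 × (1 − 6721/9610).
= 0.134 × 0.30062 = 0.040284.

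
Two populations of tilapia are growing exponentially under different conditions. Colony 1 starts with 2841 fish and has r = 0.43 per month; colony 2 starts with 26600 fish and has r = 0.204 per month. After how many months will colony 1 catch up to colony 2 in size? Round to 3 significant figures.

9.90 months

Set 2841·e^(0.43t) = 26600·e^(0.204t).
e^((0.43 − 0.204)t) = 26600/2841 → e^(0.226·t) = 9.3629.
0.226·t = ln(9.3629) = 2.2368, so t = 2.2368/0.226 = 9.8971.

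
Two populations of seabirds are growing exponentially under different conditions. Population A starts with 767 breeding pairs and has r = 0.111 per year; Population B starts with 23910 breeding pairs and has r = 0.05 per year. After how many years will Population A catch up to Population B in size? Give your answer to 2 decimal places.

56.39 years

Set 767·e^(0.111t) = 23910·e^(0.05t).
e^((0.111 − 0.05)t) = 23910/767 → e^(0.061·t) = 31.173.
0.061·t = ln(31.173) = 3.4396, so t = 3.4396/0.061 = 56.386.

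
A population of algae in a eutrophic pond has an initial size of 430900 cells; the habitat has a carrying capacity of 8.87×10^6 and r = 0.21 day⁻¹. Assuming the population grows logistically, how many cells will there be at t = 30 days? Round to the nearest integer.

8562076 cells

A = (K − N₀)/N₀ = (8.87×10^6 − 430900)/430900 = 19.585.
N(t) = K/(1 + A·e^(−rt)) = 8.87×10^6/(1 + 19.585×e^(−0.21×30)).
e^(−6.3) = 0.0018363; denominator = 1 + 19.585×0.0018363 = 1.036.
N = 8.87×10^6/1.036 = 8.562076×10^6.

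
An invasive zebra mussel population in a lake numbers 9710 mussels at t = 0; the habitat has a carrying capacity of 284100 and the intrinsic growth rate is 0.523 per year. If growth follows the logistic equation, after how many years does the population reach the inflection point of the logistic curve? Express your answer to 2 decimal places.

6.39 years

Logistic growth is fastest at N = K/2 = 142050.
A = (K − N₀)/N₀ = 28.258. Set K/(1 + A·e^(−rt)) = K/2 → A·e^(−rt) = 1.
e^(−0.523t) = 1/28.258 = 0.0353876, so t = ln(28.258)/0.523 = 3.3414/0.523 = 6.3889.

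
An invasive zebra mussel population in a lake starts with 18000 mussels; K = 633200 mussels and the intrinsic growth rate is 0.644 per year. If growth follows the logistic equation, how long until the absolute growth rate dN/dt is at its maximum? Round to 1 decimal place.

Logistic growth is fastest at N = K/2 = 316600.
A = (K − N₀)/N₀ = 34.178. Set K/(1 + A·e^(−rt)) = K/2 → A·e^(−rt) = 1.
e^(−0.644t) = 1/34.178 = 0.0292588, so t = ln(34.178)/0.644 = 3.5316/0.644 = 5.4838.

5.5 years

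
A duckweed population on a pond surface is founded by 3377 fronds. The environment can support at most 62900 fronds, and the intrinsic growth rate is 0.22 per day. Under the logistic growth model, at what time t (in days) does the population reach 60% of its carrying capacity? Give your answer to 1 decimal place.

A = (K − N₀)/N₀ = (62900 − 3377)/3377 = 17.626.
Solve 62900/(1 + 17.626·e^(−0.22t)) = 37740: 1 + 17.626·e^(−0.22t) = 1.6667, so e^(−0.22t) = 0.0378229.
−0.22·t = ln(0.0378229) = -3.2748, so t = 3.2748/0.22 = 14.886.

14.9 days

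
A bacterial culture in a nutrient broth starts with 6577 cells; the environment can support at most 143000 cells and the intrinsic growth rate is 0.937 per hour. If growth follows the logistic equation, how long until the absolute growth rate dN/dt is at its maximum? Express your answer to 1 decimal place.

Logistic growth is fastest at N = K/2 = 71500.
A = (K − N₀)/N₀ = 20.742. Set K/(1 + A·e^(−rt)) = K/2 → A·e^(−rt) = 1.
e^(−0.937t) = 1/20.742 = 0.0482103, so t = ln(20.742)/0.937 = 3.0322/0.937 = 3.2361.

3.2 hours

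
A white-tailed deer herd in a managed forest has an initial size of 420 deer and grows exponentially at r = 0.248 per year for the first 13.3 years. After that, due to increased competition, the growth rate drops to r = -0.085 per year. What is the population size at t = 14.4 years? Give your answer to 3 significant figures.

10400 deer

Phase 1: N(13.3) = 420·e^(0.248×13.3) = 420·e^3.298 = 11369.1.
Phase 2 runs for 14.4 − 13.3 = 1.1 years at r = -0.085.
N(14.4) = 11369.1·e^(-0.085×1.1) = 11369.1·e^-0.0935 = 10354.3.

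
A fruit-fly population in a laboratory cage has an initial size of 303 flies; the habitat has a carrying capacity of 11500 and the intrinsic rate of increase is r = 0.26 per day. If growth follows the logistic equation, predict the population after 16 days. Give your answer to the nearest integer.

7293 flies

A = (K − N₀)/N₀ = (11500 − 303)/303 = 36.954.
N(t) = K/(1 + A·e^(−rt)) = 11500/(1 + 36.954×e^(−0.26×16)).
e^(−4.16) = 0.015608; denominator = 1 + 36.954×0.015608 = 1.5768.
N = 11500/1.5768 = 7293.44.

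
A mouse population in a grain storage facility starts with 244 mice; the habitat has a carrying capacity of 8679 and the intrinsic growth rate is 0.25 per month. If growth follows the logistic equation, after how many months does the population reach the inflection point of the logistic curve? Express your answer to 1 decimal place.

Logistic growth is fastest at N = K/2 = 4339.5.
A = (K − N₀)/N₀ = 34.57. Set K/(1 + A·e^(−rt)) = K/2 → A·e^(−rt) = 1.
e^(−0.25t) = 1/34.57 = 0.0289271, so t = ln(34.57)/0.25 = 3.543/0.25 = 14.172.

14.2 months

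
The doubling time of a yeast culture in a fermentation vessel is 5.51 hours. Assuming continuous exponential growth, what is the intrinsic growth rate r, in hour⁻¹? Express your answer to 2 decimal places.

0.13 per hour

r = ln(2)/t_d = 0.6931/5.51 = 0.1258.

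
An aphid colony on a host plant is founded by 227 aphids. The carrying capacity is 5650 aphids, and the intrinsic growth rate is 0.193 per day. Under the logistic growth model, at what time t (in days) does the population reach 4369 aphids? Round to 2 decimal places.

22.80 days

A = (K − N₀)/N₀ = (5650 − 227)/227 = 23.89.
Solve 5650/(1 + 23.89·e^(−0.193t)) = 4369: 1 + 23.89·e^(−0.193t) = 1.2932, so e^(−0.193t) = 0.0122731.
−0.193·t = ln(0.0122731) = -4.4003, so t = 4.4003/0.193 = 22.8.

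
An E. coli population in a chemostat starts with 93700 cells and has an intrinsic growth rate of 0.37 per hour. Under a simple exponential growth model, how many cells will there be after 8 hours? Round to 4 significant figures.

1808000 cells

N(t) = N₀·e^(rt) = 93700 × e^(0.37×8) = 93700 × e^2.96.
e^2.96 ≈ 19.298, so N ≈ 93700 × 19.298 = 1.80822×10^6.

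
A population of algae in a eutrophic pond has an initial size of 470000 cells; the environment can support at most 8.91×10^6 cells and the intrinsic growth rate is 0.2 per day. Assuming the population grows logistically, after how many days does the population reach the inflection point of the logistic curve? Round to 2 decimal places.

Logistic growth is fastest at N = K/2 = 4.455×10^6.
A = (K − N₀)/N₀ = 17.957. Set K/(1 + A·e^(−rt)) = K/2 → A·e^(−rt) = 1.
e^(−0.2t) = 1/17.957 = 0.0556872, so t = ln(17.957)/0.2 = 2.888/0.2 = 14.44.

14.44 days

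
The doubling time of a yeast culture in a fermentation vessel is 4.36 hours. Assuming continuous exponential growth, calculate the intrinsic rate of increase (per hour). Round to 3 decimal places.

r = ln(2)/t_d = 0.6931/4.36 = 0.15898.

0.159 per hour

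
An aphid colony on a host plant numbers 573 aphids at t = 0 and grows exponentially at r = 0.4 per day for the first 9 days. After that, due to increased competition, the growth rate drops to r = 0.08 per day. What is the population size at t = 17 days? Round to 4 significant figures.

39770 aphids

Phase 1: N(9) = 573·e^(0.4×9) = 573·e^3.6 = 20970.8.
Phase 2 runs for 17 − 9 = 8 days at r = 0.08.
N(17) = 20970.8·e^(0.08×8) = 20970.8·e^0.64 = 39770.7.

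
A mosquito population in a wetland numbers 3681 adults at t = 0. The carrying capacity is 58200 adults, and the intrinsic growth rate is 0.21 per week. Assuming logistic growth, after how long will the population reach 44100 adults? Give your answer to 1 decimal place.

18.3 weeks

A = (K − N₀)/N₀ = (58200 − 3681)/3681 = 14.811.
Solve 58200/(1 + 14.811·e^(−0.21t)) = 44100: 1 + 14.811·e^(−0.21t) = 1.3197, so e^(−0.21t) = 0.0215873.
−0.21·t = ln(0.0215873) = -3.8356, so t = 3.8356/0.21 = 18.265.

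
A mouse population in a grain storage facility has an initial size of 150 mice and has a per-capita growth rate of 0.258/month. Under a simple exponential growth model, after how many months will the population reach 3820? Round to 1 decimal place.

12.5 months

Set N₀·e^(rt) = 3820: e^(0.258·t) = 3820/150 = 25.467.
0.258·t = ln(25.467) = 3.2374, so t = 3.2374/0.258 = 12.548.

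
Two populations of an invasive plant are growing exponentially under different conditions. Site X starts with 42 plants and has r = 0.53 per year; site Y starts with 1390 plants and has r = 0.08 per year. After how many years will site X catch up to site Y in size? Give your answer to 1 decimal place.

7.8 years

Set 42·e^(0.53t) = 1390·e^(0.08t).
e^((0.53 − 0.08)t) = 1390/42 → e^(0.45·t) = 33.095.
0.45·t = ln(33.095) = 3.4994, so t = 3.4994/0.45 = 7.7764.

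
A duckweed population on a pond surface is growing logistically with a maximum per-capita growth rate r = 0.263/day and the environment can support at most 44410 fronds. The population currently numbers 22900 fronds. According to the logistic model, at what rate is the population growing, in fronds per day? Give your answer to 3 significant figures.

dN/dt = rN(1 − N/K) = 0.263 × 22900 × (1 − 22900/44410).
1 − 22900/44410 = 0.48435; dN/dt = 0.263 × 22900 × 0.48435 = 2917.1.

2920 fronds per day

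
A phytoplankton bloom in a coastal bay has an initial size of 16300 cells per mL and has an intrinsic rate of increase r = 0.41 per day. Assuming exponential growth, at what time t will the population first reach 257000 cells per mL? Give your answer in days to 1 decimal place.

Set N₀·e^(rt) = 257000: e^(0.41·t) = 257000/16300 = 15.767.
0.41·t = ln(15.767) = 2.7579, so t = 2.7579/0.41 = 6.7266.

6.7 days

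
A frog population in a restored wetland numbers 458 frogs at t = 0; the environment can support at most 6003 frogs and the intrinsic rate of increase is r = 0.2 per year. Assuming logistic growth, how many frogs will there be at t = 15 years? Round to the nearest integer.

A = (K − N₀)/N₀ = (6003 − 458)/458 = 12.107.
N(t) = K/(1 + A·e^(−rt)) = 6003/(1 + 12.107×e^(−0.2×15)).
e^(−3) = 0.049787; denominator = 1 + 12.107×0.049787 = 1.6028.
N = 6003/1.6028 = 3745.39.

3745 frogs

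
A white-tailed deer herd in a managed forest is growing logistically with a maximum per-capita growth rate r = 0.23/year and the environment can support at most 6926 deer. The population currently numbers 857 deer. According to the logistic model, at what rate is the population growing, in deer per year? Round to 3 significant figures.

173 deer per year

dN/dt = rN(1 − N/K) = 0.23 × 857 × (1 − 857/6926).
1 − 857/6926 = 0.87626; dN/dt = 0.23 × 857 × 0.87626 = 172.72.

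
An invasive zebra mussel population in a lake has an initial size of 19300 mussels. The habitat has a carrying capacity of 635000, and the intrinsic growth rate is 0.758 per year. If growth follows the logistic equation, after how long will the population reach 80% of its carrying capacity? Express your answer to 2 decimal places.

A = (K − N₀)/N₀ = (635000 − 19300)/19300 = 31.902.
Solve 635000/(1 + 31.902·e^(−0.758t)) = 508000: 1 + 31.902·e^(−0.758t) = 1.25, so e^(−0.758t) = 0.00783661.
−0.758·t = ln(0.00783661) = -4.8489, so t = 4.8489/0.758 = 6.397.

6.40 years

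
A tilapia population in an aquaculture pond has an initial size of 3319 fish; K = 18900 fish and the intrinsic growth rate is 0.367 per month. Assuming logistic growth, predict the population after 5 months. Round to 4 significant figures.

A = (K − N₀)/N₀ = (18900 − 3319)/3319 = 4.6945.
N(t) = K/(1 + A·e^(−rt)) = 18900/(1 + 4.6945×e^(−0.367×5)).
e^(−1.835) = 0.15961; denominator = 1 + 4.6945×0.15961 = 1.7493.
N = 18900/1.7493 = 10804.3.

10800 fish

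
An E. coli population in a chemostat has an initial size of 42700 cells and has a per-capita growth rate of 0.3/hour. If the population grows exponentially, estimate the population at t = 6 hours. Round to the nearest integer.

258320 cells

N(t) = N₀·e^(rt) = 42700 × e^(0.3×6) = 42700 × e^1.8.
e^1.8 ≈ 6.0496, so N ≈ 42700 × 6.0496 = 258320.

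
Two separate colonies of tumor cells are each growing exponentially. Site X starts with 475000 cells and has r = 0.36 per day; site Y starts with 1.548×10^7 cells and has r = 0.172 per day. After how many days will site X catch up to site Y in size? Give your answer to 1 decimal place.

18.5 days

Set 475000·e^(0.36t) = 1.548×10^7·e^(0.172t).
e^((0.36 − 0.172)t) = 1.548×10^7/475000 → e^(0.188·t) = 32.589.
0.188·t = ln(32.589) = 3.484, so t = 3.484/0.188 = 18.532.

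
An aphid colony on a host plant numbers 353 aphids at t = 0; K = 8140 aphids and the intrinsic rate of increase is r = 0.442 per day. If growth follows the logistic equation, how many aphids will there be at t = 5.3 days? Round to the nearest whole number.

2609 aphids

A = (K − N₀)/N₀ = (8140 − 353)/353 = 22.059.
N(t) = K/(1 + A·e^(−rt)) = 8140/(1 + 22.059×e^(−0.442×5.3)).
e^(−2.343) = 0.096078; denominator = 1 + 22.059×0.096078 = 3.1194.
N = 8140/3.1194 = 2609.46.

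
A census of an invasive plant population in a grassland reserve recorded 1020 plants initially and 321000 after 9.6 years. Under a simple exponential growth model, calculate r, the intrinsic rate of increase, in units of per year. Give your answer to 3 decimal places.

From N(t) = N₀·e^(rt): e^(r·9.6) = 321000/1020 = 314.71.
r·9.6 = ln(314.71) = 5.7516, so r = 5.7516/9.6 = 0.59913.

0.599 per year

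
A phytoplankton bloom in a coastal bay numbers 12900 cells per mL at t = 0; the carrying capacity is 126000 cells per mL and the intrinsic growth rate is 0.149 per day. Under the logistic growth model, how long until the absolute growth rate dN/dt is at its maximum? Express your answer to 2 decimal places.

14.57 days

Logistic growth is fastest at N = K/2 = 63000.
A = (K − N₀)/N₀ = 8.7674. Set K/(1 + A·e^(−rt)) = K/2 → A·e^(−rt) = 1.
e^(−0.149t) = 1/8.7674 = 0.114058, so t = ln(8.7674)/0.149 = 2.171/0.149 = 14.571.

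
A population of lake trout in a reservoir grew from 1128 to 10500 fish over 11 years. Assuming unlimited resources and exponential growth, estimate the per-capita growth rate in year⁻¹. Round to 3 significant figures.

0.203 per year

From N(t) = N₀·e^(rt): e^(r·11) = 10500/1128 = 9.3085.
r·11 = ln(9.3085) = 2.2309, so r = 2.2309/11 = 0.20281.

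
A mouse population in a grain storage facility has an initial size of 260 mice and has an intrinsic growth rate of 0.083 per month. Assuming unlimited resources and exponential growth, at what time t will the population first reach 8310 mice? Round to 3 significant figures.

41.7 months

Set N₀·e^(rt) = 8310: e^(0.083·t) = 8310/260 = 31.962.
0.083·t = ln(31.962) = 3.4645, so t = 3.4645/0.083 = 41.741.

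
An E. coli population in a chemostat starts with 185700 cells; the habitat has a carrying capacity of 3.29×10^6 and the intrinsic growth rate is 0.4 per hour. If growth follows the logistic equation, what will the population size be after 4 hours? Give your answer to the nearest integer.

751991 cells

A = (K − N₀)/N₀ = (3.29×10^6 − 185700)/185700 = 16.717.
N(t) = K/(1 + A·e^(−rt)) = 3.29×10^6/(1 + 16.717×e^(−0.4×4)).
e^(−1.6) = 0.2019; denominator = 1 + 16.717×0.2019 = 4.3751.
N = 3.29×10^6/4.3751 = 751991.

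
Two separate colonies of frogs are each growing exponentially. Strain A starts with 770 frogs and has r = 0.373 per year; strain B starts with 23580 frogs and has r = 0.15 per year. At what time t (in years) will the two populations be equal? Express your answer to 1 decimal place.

15.3 years

Set 770·e^(0.373t) = 23580·e^(0.15t).
e^((0.373 − 0.15)t) = 23580/770 → e^(0.223·t) = 30.623.
0.223·t = ln(30.623) = 3.4218, so t = 3.4218/0.223 = 15.344.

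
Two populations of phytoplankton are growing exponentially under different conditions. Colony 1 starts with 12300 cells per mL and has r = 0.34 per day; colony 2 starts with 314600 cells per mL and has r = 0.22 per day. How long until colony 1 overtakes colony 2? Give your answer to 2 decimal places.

Set 12300·e^(0.34t) = 314600·e^(0.22t).
e^((0.34 − 0.22)t) = 314600/12300 → e^(0.12·t) = 25.577.
0.12·t = ln(25.577) = 3.2417, so t = 3.2417/0.12 = 27.014.

27.01 days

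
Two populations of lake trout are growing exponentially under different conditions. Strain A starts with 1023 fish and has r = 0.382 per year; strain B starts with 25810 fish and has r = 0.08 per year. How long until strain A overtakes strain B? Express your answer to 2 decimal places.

10.69 years

Set 1023·e^(0.382t) = 25810·e^(0.08t).
e^((0.382 − 0.08)t) = 25810/1023 → e^(0.302·t) = 25.23.
0.302·t = ln(25.23) = 3.228, so t = 3.228/0.302 = 10.689.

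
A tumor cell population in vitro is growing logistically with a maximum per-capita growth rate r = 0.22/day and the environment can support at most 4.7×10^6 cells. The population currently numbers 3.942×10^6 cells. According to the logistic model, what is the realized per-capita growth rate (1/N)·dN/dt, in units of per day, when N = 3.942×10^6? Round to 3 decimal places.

0.035 per day

(1/N)·dN/dt = r(1 − N/K) = 0.22 × (1 − 3.942×10^6/4.7×10^6).
= 0.22 × 0.16128 = 0.035481.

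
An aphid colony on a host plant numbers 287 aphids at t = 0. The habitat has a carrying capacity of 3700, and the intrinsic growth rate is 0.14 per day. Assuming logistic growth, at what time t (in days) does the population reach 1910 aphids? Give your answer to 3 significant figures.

A = (K − N₀)/N₀ = (3700 − 287)/287 = 11.892.
Solve 3700/(1 + 11.892·e^(−0.14t)) = 1910: 1 + 11.892·e^(−0.14t) = 1.9372, so e^(−0.14t) = 0.0788071.
−0.14·t = ln(0.0788071) = -2.5408, so t = 2.5408/0.14 = 18.148.

18.1 days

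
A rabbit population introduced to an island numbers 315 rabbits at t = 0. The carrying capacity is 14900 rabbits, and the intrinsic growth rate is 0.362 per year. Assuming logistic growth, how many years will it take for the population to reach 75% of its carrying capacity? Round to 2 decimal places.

A = (K − N₀)/N₀ = (14900 − 315)/315 = 46.302.
Solve 14900/(1 + 46.302·e^(−0.362t)) = 11175: 1 + 46.302·e^(−0.362t) = 1.3333, so e^(−0.362t) = 0.00719918.
−0.362·t = ln(0.00719918) = -4.9338, so t = 4.9338/0.362 = 13.629.

13.63 years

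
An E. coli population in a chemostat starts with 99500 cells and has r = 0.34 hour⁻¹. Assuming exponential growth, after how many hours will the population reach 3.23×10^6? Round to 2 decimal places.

Set N₀·e^(rt) = 3.23×10^6: e^(0.34·t) = 3.23×10^6/99500 = 32.462.
0.34·t = ln(32.462) = 3.4801, so t = 3.4801/0.34 = 10.236.

10.24 hours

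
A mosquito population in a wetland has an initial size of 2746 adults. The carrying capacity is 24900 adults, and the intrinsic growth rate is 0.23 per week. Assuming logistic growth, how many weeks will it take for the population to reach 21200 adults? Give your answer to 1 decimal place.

A = (K − N₀)/N₀ = (24900 − 2746)/2746 = 8.0677.
Solve 24900/(1 + 8.0677·e^(−0.23t)) = 21200: 1 + 8.0677·e^(−0.23t) = 1.1745, so e^(−0.23t) = 0.0216329.
−0.23·t = ln(0.0216329) = -3.8335, so t = 3.8335/0.23 = 16.668.

16.7 weeks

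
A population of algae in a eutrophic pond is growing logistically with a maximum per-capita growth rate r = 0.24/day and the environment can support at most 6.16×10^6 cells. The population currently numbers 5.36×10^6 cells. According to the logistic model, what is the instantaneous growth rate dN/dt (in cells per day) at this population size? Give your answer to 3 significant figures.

167000 cells per day

dN/dt = rN(1 − N/K) = 0.24 × 5.36×10^6 × (1 − 5.36×10^6/6.16×10^6).
1 − 5.36×10^6/6.16×10^6 = 0.12987; dN/dt = 0.24 × 5.36×10^6 × 0.12987 = 1.67065×10^5.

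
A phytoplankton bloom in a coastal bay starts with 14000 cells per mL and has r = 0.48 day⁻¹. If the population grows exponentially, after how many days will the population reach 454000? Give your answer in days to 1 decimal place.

Set N₀·e^(rt) = 454000: e^(0.48·t) = 454000/14000 = 32.429.
0.48·t = ln(32.429) = 3.479, so t = 3.479/0.48 = 7.248.

7.2 days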